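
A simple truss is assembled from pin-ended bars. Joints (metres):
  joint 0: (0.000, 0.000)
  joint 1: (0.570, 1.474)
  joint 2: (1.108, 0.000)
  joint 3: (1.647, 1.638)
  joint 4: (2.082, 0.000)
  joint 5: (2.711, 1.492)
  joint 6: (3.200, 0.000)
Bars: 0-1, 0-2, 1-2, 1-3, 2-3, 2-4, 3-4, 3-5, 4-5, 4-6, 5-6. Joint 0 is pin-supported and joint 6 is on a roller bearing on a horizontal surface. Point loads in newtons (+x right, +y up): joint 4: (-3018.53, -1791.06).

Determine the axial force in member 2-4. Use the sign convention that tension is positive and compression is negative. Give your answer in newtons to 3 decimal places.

N=7 nodes, M=11 members, R=3 reactions → 2N=14, M+R=14
member 0 (0-1): L=1.5804, (cx,cy)=(0.3607,0.9327)
member 1 (0-2): L=1.1080, (cx,cy)=(1.0000,0.0000)
member 2 (1-2): L=1.5691, (cx,cy)=(0.3429,-0.9394)
member 3 (1-3): L=1.0894, (cx,cy)=(0.9886,0.1505)
member 4 (2-3): L=1.7244, (cx,cy)=(0.3126,0.9499)
member 5 (2-4): L=0.9740, (cx,cy)=(1.0000,0.0000)
member 6 (3-4): L=1.6948, (cx,cy)=(0.2567,-0.9665)
member 7 (3-5): L=1.0740, (cx,cy)=(0.9907,-0.1359)
member 8 (4-5): L=1.6192, (cx,cy)=(0.3885,0.9215)
member 9 (4-6): L=1.1180, (cx,cy)=(1.0000,0.0000)
member 10 (5-6): L=1.5701, (cx,cy)=(0.3114,-0.9503)
solve A·x = −loads:
  F[0-1] = -670.9093 N (compression)
  F[0-2] = -2776.5501 N (compression)
  F[1-2] = +593.8966 N (tension)
  F[1-3] = -450.7451 N (compression)
  F[2-3] = -587.3251 N (compression)
  F[2-4] = -2389.3402 N (compression)
  F[3-4] = +764.6342 N (tension)
  F[3-5] = -833.1840 N (compression)
  F[4-5] = +1141.7108 N (tension)
  F[4-6] = +381.9275 N (tension)
  F[5-6] = -1226.3003 N (compression)
  Rx@0 = +3018.5300 N
  Ry@0 = +625.7516 N
  Ry@6 = +1165.3084 N

-2389.340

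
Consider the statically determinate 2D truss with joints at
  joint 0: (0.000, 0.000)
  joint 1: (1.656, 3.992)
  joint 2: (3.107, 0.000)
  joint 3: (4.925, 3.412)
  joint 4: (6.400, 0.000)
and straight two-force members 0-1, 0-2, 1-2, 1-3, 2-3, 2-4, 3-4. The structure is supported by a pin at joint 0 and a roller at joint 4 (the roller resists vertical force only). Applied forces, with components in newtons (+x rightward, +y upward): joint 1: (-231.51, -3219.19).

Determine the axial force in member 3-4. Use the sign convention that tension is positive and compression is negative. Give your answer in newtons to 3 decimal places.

-750.147

N=5 nodes, M=7 members, R=3 reactions → 2N=10, M+R=10
member 0 (0-1): L=4.3219, (cx,cy)=(0.3832,0.9237)
member 1 (0-2): L=3.1070, (cx,cy)=(1.0000,0.0000)
member 2 (1-2): L=4.2475, (cx,cy)=(0.3416,-0.9398)
member 3 (1-3): L=3.3201, (cx,cy)=(0.9846,-0.1747)
member 4 (2-3): L=3.8661, (cx,cy)=(0.4702,0.8825)
member 5 (2-4): L=3.2930, (cx,cy)=(1.0000,0.0000)
member 6 (3-4): L=3.7172, (cx,cy)=(0.3968,-0.9179)
solve A·x = −loads:
  F[0-1] = -2739.7301 N (compression)
  F[0-2] = +818.2699 N (tension)
  F[1-2] = -618.0171 N (compression)
  F[1-3] = -616.6310 N (compression)
  F[2-3] = +658.1444 N (tension)
  F[2-4] = +297.6634 N (tension)
  F[3-4] = -750.1465 N (compression)
  Rx@0 = +231.5100 N
  Ry@0 = +2530.6289 N
  Ry@4 = +688.5611 N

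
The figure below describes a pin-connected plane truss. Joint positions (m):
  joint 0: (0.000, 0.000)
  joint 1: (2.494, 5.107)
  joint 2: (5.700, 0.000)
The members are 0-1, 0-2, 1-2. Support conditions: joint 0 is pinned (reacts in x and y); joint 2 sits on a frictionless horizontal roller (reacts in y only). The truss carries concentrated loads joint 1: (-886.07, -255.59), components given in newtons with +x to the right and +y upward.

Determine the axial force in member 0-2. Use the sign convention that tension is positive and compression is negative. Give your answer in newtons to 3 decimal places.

N=3 nodes, M=3 members, R=3 reactions → 2N=6, M+R=6
member 0 (0-1): L=5.6834, (cx,cy)=(0.4388,0.8986)
member 1 (0-2): L=5.7000, (cx,cy)=(1.0000,0.0000)
member 2 (1-2): L=6.0299, (cx,cy)=(0.5317,-0.8469)
solve A·x = −loads:
  F[0-1] = -1043.4802 N (compression)
  F[0-2] = -428.1713 N (compression)
  F[1-2] = +805.3141 N (tension)
  Rx@0 = +886.0700 N
  Ry@0 = +937.6458 N
  Ry@2 = -682.0558 N

-428.171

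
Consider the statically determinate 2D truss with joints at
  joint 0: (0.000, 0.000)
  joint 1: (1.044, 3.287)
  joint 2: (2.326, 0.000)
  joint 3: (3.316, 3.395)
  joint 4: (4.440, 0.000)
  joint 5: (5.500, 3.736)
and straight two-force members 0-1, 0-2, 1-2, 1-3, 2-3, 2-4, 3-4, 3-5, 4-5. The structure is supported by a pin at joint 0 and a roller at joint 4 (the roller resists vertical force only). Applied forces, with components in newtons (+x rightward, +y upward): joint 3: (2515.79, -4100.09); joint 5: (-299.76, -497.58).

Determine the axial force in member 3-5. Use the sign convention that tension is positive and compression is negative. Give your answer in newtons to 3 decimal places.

-167.945

N=6 nodes, M=9 members, R=3 reactions → 2N=12, M+R=12
member 0 (0-1): L=3.4488, (cx,cy)=(0.3027,0.9531)
member 1 (0-2): L=2.3260, (cx,cy)=(1.0000,0.0000)
member 2 (1-2): L=3.5282, (cx,cy)=(0.3634,-0.9316)
member 3 (1-3): L=2.2746, (cx,cy)=(0.9989,0.0475)
member 4 (2-3): L=3.5364, (cx,cy)=(0.2799,0.9600)
member 5 (2-4): L=2.1140, (cx,cy)=(1.0000,0.0000)
member 6 (3-4): L=3.5762, (cx,cy)=(0.3143,-0.9493)
member 7 (3-5): L=2.2105, (cx,cy)=(0.9880,0.1543)
member 8 (4-5): L=3.8835, (cx,cy)=(0.2730,0.9620)
solve A·x = −loads:
  F[0-1] = +789.3165 N (tension)
  F[0-2] = +1977.0937 N (tension)
  F[1-2] = -780.8087 N (compression)
  F[1-3] = +523.2431 N (tension)
  F[2-3] = +757.7362 N (tension)
  F[2-4] = +1481.2521 N (tension)
  F[3-4] = -5138.6871 N (compression)
  F[3-5] = -167.9449 N (compression)
  F[4-5] = -490.2892 N (compression)
  Rx@0 = -2216.0300 N
  Ry@0 = -752.2832 N
  Ry@4 = +5349.9532 N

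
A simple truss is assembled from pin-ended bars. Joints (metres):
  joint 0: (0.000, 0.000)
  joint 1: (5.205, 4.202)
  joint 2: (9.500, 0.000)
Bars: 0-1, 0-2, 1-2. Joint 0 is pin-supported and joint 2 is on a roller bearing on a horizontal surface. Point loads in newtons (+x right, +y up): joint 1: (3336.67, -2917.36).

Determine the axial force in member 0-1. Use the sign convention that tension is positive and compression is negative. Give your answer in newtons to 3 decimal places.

249.793

N=3 nodes, M=3 members, R=3 reactions → 2N=6, M+R=6
member 0 (0-1): L=6.6895, (cx,cy)=(0.7781,0.6282)
member 1 (0-2): L=9.5000, (cx,cy)=(1.0000,0.0000)
member 2 (1-2): L=6.0086, (cx,cy)=(0.7148,-0.6993)
solve A·x = −loads:
  F[0-1] = +249.7928 N (tension)
  F[0-2] = +3142.3087 N (tension)
  F[1-2] = -4396.0468 N (compression)
  Rx@0 = -3336.6700 N
  Ry@0 = -156.9080 N
  Ry@2 = +3074.2680 N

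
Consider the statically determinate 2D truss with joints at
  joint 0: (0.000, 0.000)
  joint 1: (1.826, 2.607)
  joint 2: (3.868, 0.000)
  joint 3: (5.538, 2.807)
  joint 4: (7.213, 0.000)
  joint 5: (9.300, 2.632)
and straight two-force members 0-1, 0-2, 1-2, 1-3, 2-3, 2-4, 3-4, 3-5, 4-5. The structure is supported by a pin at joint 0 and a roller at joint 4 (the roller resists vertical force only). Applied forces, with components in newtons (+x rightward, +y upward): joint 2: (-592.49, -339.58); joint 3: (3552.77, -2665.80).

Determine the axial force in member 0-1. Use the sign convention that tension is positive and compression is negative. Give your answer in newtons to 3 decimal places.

N=6 nodes, M=9 members, R=3 reactions → 2N=12, M+R=12
member 0 (0-1): L=3.1829, (cx,cy)=(0.5737,0.8191)
member 1 (0-2): L=3.8680, (cx,cy)=(1.0000,0.0000)
member 2 (1-2): L=3.3115, (cx,cy)=(0.6166,-0.7873)
member 3 (1-3): L=3.7174, (cx,cy)=(0.9986,0.0538)
member 4 (2-3): L=3.2662, (cx,cy)=(0.5113,0.8594)
member 5 (2-4): L=3.3450, (cx,cy)=(1.0000,0.0000)
member 6 (3-4): L=3.2688, (cx,cy)=(0.5124,-0.8587)
member 7 (3-5): L=3.7661, (cx,cy)=(0.9989,-0.0465)
member 8 (4-5): L=3.3590, (cx,cy)=(0.6213,0.7836)
solve A·x = −loads:
  F[0-1] = +739.9379 N (tension)
  F[0-2] = +2535.7818 N (tension)
  F[1-2] = -710.7953 N (compression)
  F[1-3] = +864.0501 N (tension)
  F[2-3] = +1046.2513 N (tension)
  F[2-4] = +2155.0278 N (tension)
  F[3-4] = -4205.5497 N (compression)
  F[3-5] = -0.0000 N (compression)
  F[4-5] = +0.0000 N (tension)
  Rx@0 = -2960.2800 N
  Ry@0 = -606.0606 N
  Ry@4 = +3611.4406 N

739.938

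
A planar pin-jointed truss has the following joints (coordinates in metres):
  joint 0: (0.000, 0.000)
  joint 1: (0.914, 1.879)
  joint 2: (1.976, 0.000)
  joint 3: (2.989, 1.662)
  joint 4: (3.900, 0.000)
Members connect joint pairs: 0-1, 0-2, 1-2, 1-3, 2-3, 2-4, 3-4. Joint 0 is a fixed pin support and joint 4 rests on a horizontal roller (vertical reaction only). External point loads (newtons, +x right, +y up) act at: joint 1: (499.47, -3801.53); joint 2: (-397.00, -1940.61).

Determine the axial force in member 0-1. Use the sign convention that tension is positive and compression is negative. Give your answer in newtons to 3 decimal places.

N=5 nodes, M=7 members, R=3 reactions → 2N=10, M+R=10
member 0 (0-1): L=2.0895, (cx,cy)=(0.4374,0.8993)
member 1 (0-2): L=1.9760, (cx,cy)=(1.0000,0.0000)
member 2 (1-2): L=2.1584, (cx,cy)=(0.4920,-0.8706)
member 3 (1-3): L=2.0863, (cx,cy)=(0.9946,-0.1040)
member 4 (2-3): L=1.9464, (cx,cy)=(0.5205,0.8539)
member 5 (2-4): L=1.9240, (cx,cy)=(1.0000,0.0000)
member 6 (3-4): L=1.8953, (cx,cy)=(0.4807,-0.8769)
solve A·x = −loads:
  F[0-1] = -4033.7069 N (compression)
  F[0-2] = +1866.9097 N (tension)
  F[1-2] = +76.3736 N (tension)
  F[1-3] = -2314.0398 N (compression)
  F[2-3] = +2194.8020 N (tension)
  F[2-4] = +1159.1993 N (tension)
  F[3-4] = -2411.6701 N (compression)
  Rx@0 = -102.4700 N
  Ry@0 = +3627.3328 N
  Ry@4 = +2114.8072 N

-4033.707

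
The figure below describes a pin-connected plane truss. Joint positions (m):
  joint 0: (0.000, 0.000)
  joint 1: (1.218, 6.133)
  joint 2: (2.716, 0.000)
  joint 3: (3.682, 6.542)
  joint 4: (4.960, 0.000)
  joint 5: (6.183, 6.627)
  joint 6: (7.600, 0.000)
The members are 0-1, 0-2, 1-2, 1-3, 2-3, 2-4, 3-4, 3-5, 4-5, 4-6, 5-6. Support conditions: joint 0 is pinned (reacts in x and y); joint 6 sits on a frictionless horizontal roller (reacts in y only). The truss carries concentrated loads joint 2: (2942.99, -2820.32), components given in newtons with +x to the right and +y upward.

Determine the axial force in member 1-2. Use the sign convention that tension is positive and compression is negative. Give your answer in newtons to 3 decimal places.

N=7 nodes, M=11 members, R=3 reactions → 2N=14, M+R=14
member 0 (0-1): L=6.2528, (cx,cy)=(0.1948,0.9808)
member 1 (0-2): L=2.7160, (cx,cy)=(1.0000,0.0000)
member 2 (1-2): L=6.3133, (cx,cy)=(0.2373,-0.9714)
member 3 (1-3): L=2.4977, (cx,cy)=(0.9865,0.1637)
member 4 (2-3): L=6.6129, (cx,cy)=(0.1461,0.9893)
member 5 (2-4): L=2.2440, (cx,cy)=(1.0000,0.0000)
member 6 (3-4): L=6.6657, (cx,cy)=(0.1917,-0.9814)
member 7 (3-5): L=2.5024, (cx,cy)=(0.9994,0.0340)
member 8 (4-5): L=6.7389, (cx,cy)=(0.1815,0.9834)
member 9 (4-6): L=2.6400, (cx,cy)=(1.0000,0.0000)
member 10 (5-6): L=6.7768, (cx,cy)=(0.2091,-0.9779)
solve A·x = −loads:
  F[0-1] = -1847.8231 N (compression)
  F[0-2] = +3302.9339 N (tension)
  F[1-2] = +1733.9053 N (tension)
  F[1-3] = -781.9141 N (compression)
  F[2-3] = +1148.2486 N (tension)
  F[2-4] = +603.6267 N (tension)
  F[3-4] = -1040.9370 N (compression)
  F[3-5] = -404.2823 N (compression)
  F[4-5] = +1038.8771 N (tension)
  F[4-6] = +215.5100 N (tension)
  F[5-6] = -1030.6762 N (compression)
  Rx@0 = -2942.9900 N
  Ry@0 = +1812.4267 N
  Ry@6 = +1007.8933 N

1733.905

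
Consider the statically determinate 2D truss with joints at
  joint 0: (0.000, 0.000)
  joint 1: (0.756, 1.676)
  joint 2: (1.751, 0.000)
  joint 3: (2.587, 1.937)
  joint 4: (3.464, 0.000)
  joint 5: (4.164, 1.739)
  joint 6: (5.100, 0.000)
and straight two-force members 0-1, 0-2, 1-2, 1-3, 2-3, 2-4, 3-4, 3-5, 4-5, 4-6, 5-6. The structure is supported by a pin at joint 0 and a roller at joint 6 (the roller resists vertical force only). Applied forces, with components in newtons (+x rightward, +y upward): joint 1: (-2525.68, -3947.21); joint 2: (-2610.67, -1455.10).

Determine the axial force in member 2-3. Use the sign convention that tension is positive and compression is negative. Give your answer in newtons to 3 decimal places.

350.250

N=7 nodes, M=11 members, R=3 reactions → 2N=14, M+R=14
member 0 (0-1): L=1.8386, (cx,cy)=(0.4112,0.9116)
member 1 (0-2): L=1.7510, (cx,cy)=(1.0000,0.0000)
member 2 (1-2): L=1.9491, (cx,cy)=(0.5105,-0.8599)
member 3 (1-3): L=1.8495, (cx,cy)=(0.9900,0.1411)
member 4 (2-3): L=2.1097, (cx,cy)=(0.3963,0.9181)
member 5 (2-4): L=1.7130, (cx,cy)=(1.0000,0.0000)
member 6 (3-4): L=2.1263, (cx,cy)=(0.4125,-0.9110)
member 7 (3-5): L=1.5894, (cx,cy)=(0.9922,-0.1246)
member 8 (4-5): L=1.8746, (cx,cy)=(0.3734,0.9277)
member 9 (4-6): L=1.6360, (cx,cy)=(1.0000,0.0000)
member 10 (5-6): L=1.9749, (cx,cy)=(0.4739,-0.8806)
solve A·x = −loads:
  F[0-1] = -5647.0743 N (compression)
  F[0-2] = -2814.3936 N (compression)
  F[1-2] = +1318.2289 N (tension)
  F[1-3] = -473.9639 N (compression)
  F[2-3] = +350.2501 N (tension)
  F[2-4] = +330.4295 N (tension)
  F[3-4] = -248.1464 N (compression)
  F[3-5] = -229.8707 N (compression)
  F[4-5] = +243.6826 N (tension)
  F[4-6] = +137.0857 N (tension)
  F[5-6] = -289.2416 N (compression)
  Rx@0 = +5136.3500 N
  Ry@0 = +5147.6176 N
  Ry@6 = +254.6924 N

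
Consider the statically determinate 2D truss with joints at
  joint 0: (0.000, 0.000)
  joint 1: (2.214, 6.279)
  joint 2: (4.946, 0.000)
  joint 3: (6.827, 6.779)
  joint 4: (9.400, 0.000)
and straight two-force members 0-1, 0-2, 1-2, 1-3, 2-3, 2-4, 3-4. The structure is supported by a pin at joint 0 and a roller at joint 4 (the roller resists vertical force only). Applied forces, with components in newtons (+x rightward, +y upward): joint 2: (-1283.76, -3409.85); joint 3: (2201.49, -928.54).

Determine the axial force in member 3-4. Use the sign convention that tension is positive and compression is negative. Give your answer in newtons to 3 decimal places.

-4338.531

N=5 nodes, M=7 members, R=3 reactions → 2N=10, M+R=10
member 0 (0-1): L=6.6579, (cx,cy)=(0.3325,0.9431)
member 1 (0-2): L=4.9460, (cx,cy)=(1.0000,0.0000)
member 2 (1-2): L=6.8476, (cx,cy)=(0.3990,-0.9170)
member 3 (1-3): L=4.6400, (cx,cy)=(0.9942,0.1078)
member 4 (2-3): L=7.0351, (cx,cy)=(0.2674,0.9636)
member 5 (2-4): L=4.4540, (cx,cy)=(1.0000,0.0000)
member 6 (3-4): L=7.2509, (cx,cy)=(0.3549,-0.9349)
solve A·x = −loads:
  F[0-1] = -299.2319 N (compression)
  F[0-2] = +1017.2357 N (tension)
  F[1-2] = +282.6652 N (tension)
  F[1-3] = -213.5245 N (compression)
  F[2-3] = +3269.6955 N (tension)
  F[2-4] = +1539.5442 N (tension)
  F[3-4] = -4338.5311 N (compression)
  Rx@0 = -917.7300 N
  Ry@0 = +282.2026 N
  Ry@4 = +4056.1874 N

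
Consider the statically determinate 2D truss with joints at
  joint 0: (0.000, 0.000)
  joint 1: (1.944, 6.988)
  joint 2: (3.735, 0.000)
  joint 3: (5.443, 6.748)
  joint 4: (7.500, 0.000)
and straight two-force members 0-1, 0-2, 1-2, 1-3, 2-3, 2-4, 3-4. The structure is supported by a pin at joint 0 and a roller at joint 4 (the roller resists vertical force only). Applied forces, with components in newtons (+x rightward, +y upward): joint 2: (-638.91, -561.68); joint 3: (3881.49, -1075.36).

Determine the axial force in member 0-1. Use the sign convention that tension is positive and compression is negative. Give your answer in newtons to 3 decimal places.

3026.117

N=5 nodes, M=7 members, R=3 reactions → 2N=10, M+R=10
member 0 (0-1): L=7.2534, (cx,cy)=(0.2680,0.9634)
member 1 (0-2): L=3.7350, (cx,cy)=(1.0000,0.0000)
member 2 (1-2): L=7.2139, (cx,cy)=(0.2483,-0.9687)
member 3 (1-3): L=3.5072, (cx,cy)=(0.9977,-0.0684)
member 4 (2-3): L=6.9608, (cx,cy)=(0.2454,0.9694)
member 5 (2-4): L=3.7650, (cx,cy)=(1.0000,0.0000)
member 6 (3-4): L=7.0546, (cx,cy)=(0.2916,-0.9565)
solve A·x = −loads:
  F[0-1] = +3026.1173 N (tension)
  F[0-2] = +2431.5394 N (tension)
  F[1-2] = -3121.9487 N (compression)
  F[1-3] = +1589.8597 N (tension)
  F[2-3] = +3698.9646 N (tension)
  F[2-4] = +1387.7273 N (tension)
  F[3-4] = -4759.2607 N (compression)
  Rx@0 = -3242.5800 N
  Ry@0 = -2915.4072 N
  Ry@4 = +4552.4472 N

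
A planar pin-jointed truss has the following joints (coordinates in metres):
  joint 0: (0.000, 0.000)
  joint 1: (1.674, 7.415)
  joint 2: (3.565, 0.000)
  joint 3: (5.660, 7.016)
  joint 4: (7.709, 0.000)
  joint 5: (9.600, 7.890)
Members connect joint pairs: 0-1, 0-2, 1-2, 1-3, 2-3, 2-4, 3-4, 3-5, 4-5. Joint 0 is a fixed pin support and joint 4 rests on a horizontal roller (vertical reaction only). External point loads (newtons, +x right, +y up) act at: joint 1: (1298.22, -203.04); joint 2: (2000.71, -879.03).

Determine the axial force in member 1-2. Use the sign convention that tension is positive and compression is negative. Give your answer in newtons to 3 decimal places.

N=6 nodes, M=9 members, R=3 reactions → 2N=12, M+R=12
member 0 (0-1): L=7.6016, (cx,cy)=(0.2202,0.9755)
member 1 (0-2): L=3.5650, (cx,cy)=(1.0000,0.0000)
member 2 (1-2): L=7.6523, (cx,cy)=(0.2471,-0.9690)
member 3 (1-3): L=4.0059, (cx,cy)=(0.9950,-0.0996)
member 4 (2-3): L=7.3221, (cx,cy)=(0.2861,0.9582)
member 5 (2-4): L=4.1440, (cx,cy)=(1.0000,0.0000)
member 6 (3-4): L=7.3091, (cx,cy)=(0.2803,-0.9599)
member 7 (3-5): L=4.0358, (cx,cy)=(0.9763,0.2166)
member 8 (4-5): L=8.1134, (cx,cy)=(0.2331,0.9725)
solve A·x = −loads:
  F[0-1] = +632.7675 N (tension)
  F[0-2] = +3159.5842 N (tension)
  F[1-2] = -745.8511 N (compression)
  F[1-3] = -979.4341 N (compression)
  F[2-3] = +1671.6341 N (tension)
  F[2-4] = +496.2761 N (tension)
  F[3-4] = -1770.2890 N (compression)
  F[3-5] = +0.0000 N (tension)
  F[4-5] = +0.0000 N (tension)
  Rx@0 = -3298.9300 N
  Ry@0 = -617.2337 N
  Ry@4 = +1699.3037 N

-745.851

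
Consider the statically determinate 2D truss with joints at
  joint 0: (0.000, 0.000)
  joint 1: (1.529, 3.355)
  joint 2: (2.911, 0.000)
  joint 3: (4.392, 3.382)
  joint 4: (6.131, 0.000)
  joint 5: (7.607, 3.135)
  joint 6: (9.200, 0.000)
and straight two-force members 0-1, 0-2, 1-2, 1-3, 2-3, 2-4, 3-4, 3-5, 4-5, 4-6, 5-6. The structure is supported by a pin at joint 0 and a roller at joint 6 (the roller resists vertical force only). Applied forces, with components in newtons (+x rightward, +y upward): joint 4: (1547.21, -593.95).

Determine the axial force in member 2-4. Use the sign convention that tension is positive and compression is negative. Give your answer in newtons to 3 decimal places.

N=7 nodes, M=11 members, R=3 reactions → 2N=14, M+R=14
member 0 (0-1): L=3.6870, (cx,cy)=(0.4147,0.9100)
member 1 (0-2): L=2.9110, (cx,cy)=(1.0000,0.0000)
member 2 (1-2): L=3.6285, (cx,cy)=(0.3809,-0.9246)
member 3 (1-3): L=2.8631, (cx,cy)=(1.0000,0.0094)
member 4 (2-3): L=3.6921, (cx,cy)=(0.4011,0.9160)
member 5 (2-4): L=3.2200, (cx,cy)=(1.0000,0.0000)
member 6 (3-4): L=3.8029, (cx,cy)=(0.4573,-0.8893)
member 7 (3-5): L=3.2245, (cx,cy)=(0.9971,-0.0766)
member 8 (4-5): L=3.4651, (cx,cy)=(0.4260,0.9047)
member 9 (4-6): L=3.0690, (cx,cy)=(1.0000,0.0000)
member 10 (5-6): L=3.5165, (cx,cy)=(0.4530,-0.8915)
solve A·x = −loads:
  F[0-1] = -217.7398 N (compression)
  F[0-2] = +1637.5071 N (tension)
  F[1-2] = +212.5387 N (tension)
  F[1-3] = -171.2553 N (compression)
  F[2-3] = -214.5356 N (compression)
  F[2-4] = +1804.5147 N (tension)
  F[3-4] = +255.0980 N (tension)
  F[3-5] = -375.0585 N (compression)
  F[4-5] = +405.7363 N (tension)
  F[4-6] = +201.1276 N (tension)
  F[5-6] = -443.9849 N (compression)
  Rx@0 = -1547.2100 N
  Ry@0 = +198.1340 N
  Ry@6 = +395.8160 N

1804.515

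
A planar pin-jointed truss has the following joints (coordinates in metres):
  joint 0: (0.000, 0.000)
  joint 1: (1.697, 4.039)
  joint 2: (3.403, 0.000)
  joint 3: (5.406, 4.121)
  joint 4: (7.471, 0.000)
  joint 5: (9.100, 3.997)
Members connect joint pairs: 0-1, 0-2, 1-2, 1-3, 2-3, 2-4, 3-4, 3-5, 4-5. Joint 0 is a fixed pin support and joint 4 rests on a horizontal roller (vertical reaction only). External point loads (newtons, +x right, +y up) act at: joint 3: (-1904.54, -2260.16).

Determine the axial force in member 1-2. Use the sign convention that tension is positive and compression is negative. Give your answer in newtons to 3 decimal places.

1785.004

N=6 nodes, M=9 members, R=3 reactions → 2N=12, M+R=12
member 0 (0-1): L=4.3810, (cx,cy)=(0.3874,0.9219)
member 1 (0-2): L=3.4030, (cx,cy)=(1.0000,0.0000)
member 2 (1-2): L=4.3845, (cx,cy)=(0.3891,-0.9212)
member 3 (1-3): L=3.7099, (cx,cy)=(0.9998,0.0221)
member 4 (2-3): L=4.5820, (cx,cy)=(0.4371,0.8994)
member 5 (2-4): L=4.0680, (cx,cy)=(1.0000,0.0000)
member 6 (3-4): L=4.6094, (cx,cy)=(0.4480,-0.8940)
member 7 (3-5): L=3.6961, (cx,cy)=(0.9994,-0.0335)
member 8 (4-5): L=4.3162, (cx,cy)=(0.3774,0.9260)
solve A·x = −loads:
  F[0-1] = -1817.1157 N (compression)
  F[0-2] = -1200.6752 N (compression)
  F[1-2] = +1785.0037 N (tension)
  F[1-3] = -1398.7457 N (compression)
  F[2-3] = -1828.2824 N (compression)
  F[2-4] = +293.0906 N (tension)
  F[3-4] = -654.2281 N (compression)
  F[3-5] = -0.0000 N (compression)
  F[4-5] = +0.0000 N (tension)
  Rx@0 = +1904.5400 N
  Ry@0 = +1675.2563 N
  Ry@4 = +584.9037 N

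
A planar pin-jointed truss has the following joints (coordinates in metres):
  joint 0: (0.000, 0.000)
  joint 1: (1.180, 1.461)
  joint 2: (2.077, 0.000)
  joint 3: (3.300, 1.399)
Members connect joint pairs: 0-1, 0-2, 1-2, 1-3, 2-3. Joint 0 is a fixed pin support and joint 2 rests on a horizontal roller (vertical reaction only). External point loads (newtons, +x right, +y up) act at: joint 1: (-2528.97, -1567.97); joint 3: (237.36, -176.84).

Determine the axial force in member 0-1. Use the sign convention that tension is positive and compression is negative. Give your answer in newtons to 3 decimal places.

-2817.762

N=4 nodes, M=5 members, R=3 reactions → 2N=8, M+R=8
member 0 (0-1): L=1.8780, (cx,cy)=(0.6283,0.7780)
member 1 (0-2): L=2.0770, (cx,cy)=(1.0000,0.0000)
member 2 (1-2): L=1.7144, (cx,cy)=(0.5232,-0.8522)
member 3 (1-3): L=2.1209, (cx,cy)=(0.9996,-0.0292)
member 4 (2-3): L=1.8582, (cx,cy)=(0.6582,0.7529)
solve A·x = −loads:
  F[0-1] = -2817.7616 N (compression)
  F[0-2] = -521.1407 N (compression)
  F[1-2] = +719.2385 N (tension)
  F[1-3] = +382.3453 N (tension)
  F[2-3] = -220.0400 N (compression)
  Rx@0 = +2291.6100 N
  Ry@0 = +2192.0810 N
  Ry@2 = -447.2710 N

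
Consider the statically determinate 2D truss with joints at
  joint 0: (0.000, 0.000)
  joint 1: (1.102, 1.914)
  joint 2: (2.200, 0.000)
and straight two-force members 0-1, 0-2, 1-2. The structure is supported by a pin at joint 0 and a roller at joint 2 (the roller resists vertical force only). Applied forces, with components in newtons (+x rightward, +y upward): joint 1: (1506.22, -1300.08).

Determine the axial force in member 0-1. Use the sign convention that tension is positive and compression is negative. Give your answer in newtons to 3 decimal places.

763.370

N=3 nodes, M=3 members, R=3 reactions → 2N=6, M+R=6
member 0 (0-1): L=2.2086, (cx,cy)=(0.4990,0.8666)
member 1 (0-2): L=2.2000, (cx,cy)=(1.0000,0.0000)
member 2 (1-2): L=2.2066, (cx,cy)=(0.4976,-0.8674)
solve A·x = −loads:
  F[0-1] = +763.3697 N (tension)
  F[0-2] = +1125.3257 N (tension)
  F[1-2] = -2261.4958 N (compression)
  Rx@0 = -1506.2200 N
  Ry@0 = -661.5533 N
  Ry@2 = +1961.6333 N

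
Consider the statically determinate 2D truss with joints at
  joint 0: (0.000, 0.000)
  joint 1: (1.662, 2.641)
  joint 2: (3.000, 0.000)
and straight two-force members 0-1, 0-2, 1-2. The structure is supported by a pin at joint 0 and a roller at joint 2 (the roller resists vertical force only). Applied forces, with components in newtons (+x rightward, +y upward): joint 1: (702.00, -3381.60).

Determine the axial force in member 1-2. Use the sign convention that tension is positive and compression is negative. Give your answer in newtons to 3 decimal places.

-2792.892

N=3 nodes, M=3 members, R=3 reactions → 2N=6, M+R=6
member 0 (0-1): L=3.1204, (cx,cy)=(0.5326,0.8464)
member 1 (0-2): L=3.0000, (cx,cy)=(1.0000,0.0000)
member 2 (1-2): L=2.9606, (cx,cy)=(0.4519,-0.8921)
solve A·x = −loads:
  F[0-1] = -1051.8029 N (compression)
  F[0-2] = +1262.2089 N (tension)
  F[1-2] = -2792.8923 N (compression)
  Rx@0 = -702.0000 N
  Ry@0 = +890.1996 N
  Ry@2 = +2491.4004 N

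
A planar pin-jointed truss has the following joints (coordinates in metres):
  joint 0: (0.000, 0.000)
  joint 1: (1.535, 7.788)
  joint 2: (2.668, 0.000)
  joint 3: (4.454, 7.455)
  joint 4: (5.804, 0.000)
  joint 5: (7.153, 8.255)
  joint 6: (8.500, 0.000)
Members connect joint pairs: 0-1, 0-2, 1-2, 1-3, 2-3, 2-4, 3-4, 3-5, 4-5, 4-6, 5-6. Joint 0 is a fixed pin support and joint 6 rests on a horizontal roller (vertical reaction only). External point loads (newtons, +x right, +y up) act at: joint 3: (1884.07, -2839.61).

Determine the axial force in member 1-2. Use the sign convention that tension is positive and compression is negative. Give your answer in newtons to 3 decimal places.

-316.032

N=7 nodes, M=11 members, R=3 reactions → 2N=14, M+R=14
member 0 (0-1): L=7.9378, (cx,cy)=(0.1934,0.9811)
member 1 (0-2): L=2.6680, (cx,cy)=(1.0000,0.0000)
member 2 (1-2): L=7.8700, (cx,cy)=(0.1440,-0.9896)
member 3 (1-3): L=2.9379, (cx,cy)=(0.9936,-0.1133)
member 4 (2-3): L=7.6660, (cx,cy)=(0.2330,0.9725)
member 5 (2-4): L=3.1360, (cx,cy)=(1.0000,0.0000)
member 6 (3-4): L=7.5762, (cx,cy)=(0.1782,-0.9840)
member 7 (3-5): L=2.8151, (cx,cy)=(0.9588,0.2842)
member 8 (4-5): L=8.3645, (cx,cy)=(0.1613,0.9869)
member 9 (4-6): L=2.6960, (cx,cy)=(1.0000,0.0000)
member 10 (5-6): L=8.3642, (cx,cy)=(0.1610,-0.9869)
solve A·x = −loads:
  F[0-1] = +306.5726 N (tension)
  F[0-2] = +1824.7857 N (tension)
  F[1-2] = -316.0315 N (compression)
  F[1-3] = +105.4613 N (tension)
  F[2-3] = +321.5889 N (tension)
  F[2-4] = +1704.3651 N (tension)
  F[3-4] = -3516.1420 N (compression)
  F[3-5] = -1124.1796 N (compression)
  F[4-5] = +3505.7642 N (tension)
  F[4-6] = +512.4304 N (tension)
  F[5-6] = -3181.9288 N (compression)
  Rx@0 = -1884.0700 N
  Ry@0 = -300.7859 N
  Ry@6 = +3140.3959 N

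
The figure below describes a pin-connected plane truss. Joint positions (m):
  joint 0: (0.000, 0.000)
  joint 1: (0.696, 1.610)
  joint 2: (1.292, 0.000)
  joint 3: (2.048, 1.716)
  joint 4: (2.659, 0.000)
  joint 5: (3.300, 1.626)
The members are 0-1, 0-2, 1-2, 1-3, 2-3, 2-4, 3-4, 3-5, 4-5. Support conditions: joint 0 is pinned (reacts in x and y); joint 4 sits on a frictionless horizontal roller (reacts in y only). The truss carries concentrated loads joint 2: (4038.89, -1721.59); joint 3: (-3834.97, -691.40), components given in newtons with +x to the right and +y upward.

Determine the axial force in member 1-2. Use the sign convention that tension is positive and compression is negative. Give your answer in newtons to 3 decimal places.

N=6 nodes, M=9 members, R=3 reactions → 2N=12, M+R=12
member 0 (0-1): L=1.7540, (cx,cy)=(0.3968,0.9179)
member 1 (0-2): L=1.2920, (cx,cy)=(1.0000,0.0000)
member 2 (1-2): L=1.7168, (cx,cy)=(0.3472,-0.9378)
member 3 (1-3): L=1.3561, (cx,cy)=(0.9969,0.0782)
member 4 (2-3): L=1.8752, (cx,cy)=(0.4032,0.9151)
member 5 (2-4): L=1.3670, (cx,cy)=(1.0000,0.0000)
member 6 (3-4): L=1.8215, (cx,cy)=(0.3354,-0.9421)
member 7 (3-5): L=1.2552, (cx,cy)=(0.9974,-0.0717)
member 8 (4-5): L=1.7478, (cx,cy)=(0.3667,0.9303)
solve A·x = −loads:
  F[0-1] = -3833.5980 N (compression)
  F[0-2] = +1725.1197 N (tension)
  F[1-2] = +3522.8178 N (tension)
  F[1-3] = -2752.6114 N (compression)
  F[2-3] = -1728.8610 N (compression)
  F[2-4] = -393.7592 N (compression)
  F[3-4] = +1173.8869 N (tension)
  F[3-5] = +0.0000 N (tension)
  F[4-5] = -0.0000 N (compression)
  Rx@0 = -203.9200 N
  Ry@0 = +3518.8670 N
  Ry@4 = -1105.8770 N

3522.818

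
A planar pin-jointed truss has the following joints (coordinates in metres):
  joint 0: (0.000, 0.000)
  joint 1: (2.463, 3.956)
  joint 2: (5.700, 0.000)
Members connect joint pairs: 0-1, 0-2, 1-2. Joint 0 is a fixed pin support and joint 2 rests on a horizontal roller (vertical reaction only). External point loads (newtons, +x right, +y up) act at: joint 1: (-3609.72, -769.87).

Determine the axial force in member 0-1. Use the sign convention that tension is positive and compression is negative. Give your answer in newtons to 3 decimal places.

N=3 nodes, M=3 members, R=3 reactions → 2N=6, M+R=6
member 0 (0-1): L=4.6601, (cx,cy)=(0.5285,0.8489)
member 1 (0-2): L=5.7000, (cx,cy)=(1.0000,0.0000)
member 2 (1-2): L=5.1116, (cx,cy)=(0.6333,-0.7739)
solve A·x = −loads:
  F[0-1] = -3466.1698 N (compression)
  F[0-2] = -1777.7377 N (compression)
  F[1-2] = +2807.2361 N (tension)
  Rx@0 = +3609.7200 N
  Ry@0 = +2942.4775 N
  Ry@2 = -2172.6075 N

-3466.170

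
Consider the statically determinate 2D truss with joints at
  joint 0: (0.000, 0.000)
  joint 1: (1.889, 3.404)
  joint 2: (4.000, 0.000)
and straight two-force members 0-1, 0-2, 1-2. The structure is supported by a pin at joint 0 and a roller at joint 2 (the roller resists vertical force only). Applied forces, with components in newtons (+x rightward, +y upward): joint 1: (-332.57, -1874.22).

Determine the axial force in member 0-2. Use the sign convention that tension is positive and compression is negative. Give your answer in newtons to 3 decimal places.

373.384

N=3 nodes, M=3 members, R=3 reactions → 2N=6, M+R=6
member 0 (0-1): L=3.8930, (cx,cy)=(0.4852,0.8744)
member 1 (0-2): L=4.0000, (cx,cy)=(1.0000,0.0000)
member 2 (1-2): L=4.0054, (cx,cy)=(0.5270,-0.8498)
solve A·x = −loads:
  F[0-1] = -1454.8891 N (compression)
  F[0-2] = +373.3836 N (tension)
  F[1-2] = -708.4629 N (compression)
  Rx@0 = +332.5700 N
  Ry@0 = +1272.1367 N
  Ry@2 = +602.0833 N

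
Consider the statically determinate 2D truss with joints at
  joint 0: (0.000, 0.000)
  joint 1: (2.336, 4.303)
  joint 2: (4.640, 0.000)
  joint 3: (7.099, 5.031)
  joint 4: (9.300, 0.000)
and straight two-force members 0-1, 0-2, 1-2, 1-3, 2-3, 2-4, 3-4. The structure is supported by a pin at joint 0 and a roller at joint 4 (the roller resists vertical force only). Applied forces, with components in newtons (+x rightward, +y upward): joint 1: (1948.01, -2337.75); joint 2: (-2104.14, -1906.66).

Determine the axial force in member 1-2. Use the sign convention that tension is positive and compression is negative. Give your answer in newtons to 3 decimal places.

N=5 nodes, M=7 members, R=3 reactions → 2N=10, M+R=10
member 0 (0-1): L=4.8962, (cx,cy)=(0.4771,0.8788)
member 1 (0-2): L=4.6400, (cx,cy)=(1.0000,0.0000)
member 2 (1-2): L=4.8810, (cx,cy)=(0.4720,-0.8816)
member 3 (1-3): L=4.8183, (cx,cy)=(0.9885,0.1511)
member 4 (2-3): L=5.5998, (cx,cy)=(0.4391,0.8984)
member 5 (2-4): L=4.6600, (cx,cy)=(1.0000,0.0000)
member 6 (3-4): L=5.4914, (cx,cy)=(0.4008,-0.9162)
solve A·x = −loads:
  F[0-1] = -2053.3816 N (compression)
  F[0-2] = +823.5494 N (tension)
  F[1-2] = -1028.2024 N (compression)
  F[1-3] = -2470.7069 N (compression)
  F[2-3] = +3131.1440 N (tension)
  F[2-4] = +1067.3838 N (tension)
  F[3-4] = -2663.0715 N (compression)
  Rx@0 = +156.1300 N
  Ry@0 = +1804.6064 N
  Ry@4 = +2439.8036 N

-1028.202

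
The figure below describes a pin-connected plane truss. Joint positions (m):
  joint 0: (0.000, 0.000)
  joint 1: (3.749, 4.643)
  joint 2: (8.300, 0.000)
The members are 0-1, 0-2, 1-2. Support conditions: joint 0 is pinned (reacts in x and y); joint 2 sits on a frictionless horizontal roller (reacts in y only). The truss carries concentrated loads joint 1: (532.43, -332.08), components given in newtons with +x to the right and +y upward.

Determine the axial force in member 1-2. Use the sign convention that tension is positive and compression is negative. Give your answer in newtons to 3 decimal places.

-627.093

N=3 nodes, M=3 members, R=3 reactions → 2N=6, M+R=6
member 0 (0-1): L=5.9676, (cx,cy)=(0.6282,0.7780)
member 1 (0-2): L=8.3000, (cx,cy)=(1.0000,0.0000)
member 2 (1-2): L=6.5015, (cx,cy)=(0.7000,-0.7141)
solve A·x = −loads:
  F[0-1] = +148.7807 N (tension)
  F[0-2] = +438.9624 N (tension)
  F[1-2] = -627.0927 N (compression)
  Rx@0 = -532.4300 N
  Ry@0 = -115.7562 N
  Ry@2 = +447.8362 N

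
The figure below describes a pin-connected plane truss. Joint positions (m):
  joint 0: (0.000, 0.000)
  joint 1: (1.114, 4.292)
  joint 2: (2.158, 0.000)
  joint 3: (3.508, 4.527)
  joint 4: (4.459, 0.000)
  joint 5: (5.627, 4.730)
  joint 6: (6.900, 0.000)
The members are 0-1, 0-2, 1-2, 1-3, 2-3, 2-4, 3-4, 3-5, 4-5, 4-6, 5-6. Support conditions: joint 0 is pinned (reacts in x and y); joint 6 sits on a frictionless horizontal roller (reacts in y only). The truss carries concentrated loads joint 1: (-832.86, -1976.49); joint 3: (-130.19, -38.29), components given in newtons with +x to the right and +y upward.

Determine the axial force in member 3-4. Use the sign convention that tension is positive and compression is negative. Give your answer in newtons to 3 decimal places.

284.399

N=7 nodes, M=11 members, R=3 reactions → 2N=14, M+R=14
member 0 (0-1): L=4.4342, (cx,cy)=(0.2512,0.9679)
member 1 (0-2): L=2.1580, (cx,cy)=(1.0000,0.0000)
member 2 (1-2): L=4.4171, (cx,cy)=(0.2364,-0.9717)
member 3 (1-3): L=2.4055, (cx,cy)=(0.9952,0.0977)
member 4 (2-3): L=4.7240, (cx,cy)=(0.2858,0.9583)
member 5 (2-4): L=2.3010, (cx,cy)=(1.0000,0.0000)
member 6 (3-4): L=4.6258, (cx,cy)=(0.2056,-0.9786)
member 7 (3-5): L=2.1287, (cx,cy)=(0.9954,0.0954)
member 8 (4-5): L=4.8721, (cx,cy)=(0.2397,0.9708)
member 9 (4-6): L=2.4410, (cx,cy)=(1.0000,0.0000)
member 10 (5-6): L=4.8983, (cx,cy)=(0.2599,-0.9656)
solve A·x = −loads:
  F[0-1] = -2355.2264 N (compression)
  F[0-2] = -371.3506 N (compression)
  F[1-2] = +328.5581 N (tension)
  F[1-3] = +164.2912 N (tension)
  F[2-3] = -333.1424 N (compression)
  F[2-4] = -198.4918 N (compression)
  F[3-4] = +284.3985 N (tension)
  F[3-5] = +140.6646 N (tension)
  F[4-5] = -286.6836 N (compression)
  F[4-6] = -71.2959 N (compression)
  F[5-6] = +274.3356 N (tension)
  Rx@0 = +963.0500 N
  Ry@0 = +2279.6893 N
  Ry@6 = -264.9093 N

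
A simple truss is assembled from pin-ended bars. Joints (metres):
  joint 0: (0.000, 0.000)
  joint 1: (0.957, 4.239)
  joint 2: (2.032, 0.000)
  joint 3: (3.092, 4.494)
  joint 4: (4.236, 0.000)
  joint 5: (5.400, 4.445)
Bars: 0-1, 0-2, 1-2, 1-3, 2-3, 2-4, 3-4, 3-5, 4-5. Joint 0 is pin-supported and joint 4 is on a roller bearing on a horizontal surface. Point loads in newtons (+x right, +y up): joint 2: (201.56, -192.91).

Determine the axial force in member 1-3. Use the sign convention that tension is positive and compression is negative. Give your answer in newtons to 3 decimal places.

N=6 nodes, M=9 members, R=3 reactions → 2N=12, M+R=12
member 0 (0-1): L=4.3457, (cx,cy)=(0.2202,0.9755)
member 1 (0-2): L=2.0320, (cx,cy)=(1.0000,0.0000)
member 2 (1-2): L=4.3732, (cx,cy)=(0.2458,-0.9693)
member 3 (1-3): L=2.1502, (cx,cy)=(0.9929,0.1186)
member 4 (2-3): L=4.6173, (cx,cy)=(0.2296,0.9733)
member 5 (2-4): L=2.2040, (cx,cy)=(1.0000,0.0000)
member 6 (3-4): L=4.6373, (cx,cy)=(0.2467,-0.9691)
member 7 (3-5): L=2.3085, (cx,cy)=(0.9998,-0.0212)
member 8 (4-5): L=4.5949, (cx,cy)=(0.2533,0.9674)
solve A·x = −loads:
  F[0-1] = -102.8976 N (compression)
  F[0-2] = +224.2199 N (tension)
  F[1-2] = +97.7945 N (tension)
  F[1-3] = -47.0313 N (compression)
  F[2-3] = +100.8086 N (tension)
  F[2-4] = +23.5568 N (tension)
  F[3-4] = -95.4898 N (compression)
  F[3-5] = -0.0000 N (compression)
  F[4-5] = +0.0000 N (tension)
  Rx@0 = -201.5600 N
  Ry@0 = +100.3715 N
  Ry@4 = +92.5385 N

-47.031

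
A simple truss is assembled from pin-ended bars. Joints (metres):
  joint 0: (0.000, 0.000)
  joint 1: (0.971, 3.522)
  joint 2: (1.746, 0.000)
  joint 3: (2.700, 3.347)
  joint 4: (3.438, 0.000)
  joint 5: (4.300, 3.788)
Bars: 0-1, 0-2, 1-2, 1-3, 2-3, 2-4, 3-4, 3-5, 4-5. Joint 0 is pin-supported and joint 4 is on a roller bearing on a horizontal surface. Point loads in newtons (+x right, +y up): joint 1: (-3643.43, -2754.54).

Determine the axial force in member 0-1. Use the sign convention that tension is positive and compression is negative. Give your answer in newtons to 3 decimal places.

N=6 nodes, M=9 members, R=3 reactions → 2N=12, M+R=12
member 0 (0-1): L=3.6534, (cx,cy)=(0.2658,0.9640)
member 1 (0-2): L=1.7460, (cx,cy)=(1.0000,0.0000)
member 2 (1-2): L=3.6063, (cx,cy)=(0.2149,-0.9766)
member 3 (1-3): L=1.7378, (cx,cy)=(0.9949,-0.1007)
member 4 (2-3): L=3.4803, (cx,cy)=(0.2741,0.9617)
member 5 (2-4): L=1.6920, (cx,cy)=(1.0000,0.0000)
member 6 (3-4): L=3.4274, (cx,cy)=(0.2153,-0.9765)
member 7 (3-5): L=1.6597, (cx,cy)=(0.9641,0.2657)
member 8 (4-5): L=3.8848, (cx,cy)=(0.2219,0.9751)
solve A·x = −loads:
  F[0-1] = -5922.0126 N (compression)
  F[0-2] = -2069.4782 N (compression)
  F[1-2] = +2874.7150 N (tension)
  F[1-3] = +1459.1070 N (tension)
  F[2-3] = -2919.3676 N (compression)
  F[2-4] = -651.4509 N (compression)
  F[3-4] = +3025.4488 N (tension)
  F[3-5] = -0.0000 N (compression)
  F[4-5] = -0.0000 N (compression)
  Rx@0 = +3643.4300 N
  Ry@0 = +5709.0200 N
  Ry@4 = -2954.4800 N

-5922.013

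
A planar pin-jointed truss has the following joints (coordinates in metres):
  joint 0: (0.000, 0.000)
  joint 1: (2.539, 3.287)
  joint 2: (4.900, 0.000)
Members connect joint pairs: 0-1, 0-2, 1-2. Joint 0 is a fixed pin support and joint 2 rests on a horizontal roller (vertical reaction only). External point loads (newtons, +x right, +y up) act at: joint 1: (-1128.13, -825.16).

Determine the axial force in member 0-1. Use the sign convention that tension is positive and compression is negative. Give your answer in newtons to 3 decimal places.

-1458.638

N=3 nodes, M=3 members, R=3 reactions → 2N=6, M+R=6
member 0 (0-1): L=4.1534, (cx,cy)=(0.6113,0.7914)
member 1 (0-2): L=4.9000, (cx,cy)=(1.0000,0.0000)
member 2 (1-2): L=4.0471, (cx,cy)=(0.5834,-0.8122)
solve A·x = −loads:
  F[0-1] = -1458.6378 N (compression)
  F[0-2] = -236.4594 N (compression)
  F[1-2] = +405.3221 N (tension)
  Rx@0 = +1128.1300 N
  Ry@0 = +1154.3604 N
  Ry@2 = -329.2004 N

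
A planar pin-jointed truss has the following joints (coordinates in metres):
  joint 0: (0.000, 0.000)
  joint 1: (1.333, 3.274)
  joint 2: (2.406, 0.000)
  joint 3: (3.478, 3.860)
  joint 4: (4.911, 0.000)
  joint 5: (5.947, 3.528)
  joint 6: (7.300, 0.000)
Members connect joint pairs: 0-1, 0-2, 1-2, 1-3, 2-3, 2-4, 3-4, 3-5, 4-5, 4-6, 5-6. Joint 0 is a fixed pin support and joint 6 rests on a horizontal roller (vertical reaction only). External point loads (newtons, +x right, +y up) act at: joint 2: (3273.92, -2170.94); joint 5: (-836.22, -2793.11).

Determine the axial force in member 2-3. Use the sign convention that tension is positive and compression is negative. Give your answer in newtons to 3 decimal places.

N=7 nodes, M=11 members, R=3 reactions → 2N=14, M+R=14
member 0 (0-1): L=3.5350, (cx,cy)=(0.3771,0.9262)
member 1 (0-2): L=2.4060, (cx,cy)=(1.0000,0.0000)
member 2 (1-2): L=3.4453, (cx,cy)=(0.3114,-0.9503)
member 3 (1-3): L=2.2236, (cx,cy)=(0.9646,0.2635)
member 4 (2-3): L=4.0061, (cx,cy)=(0.2676,0.9635)
member 5 (2-4): L=2.5050, (cx,cy)=(1.0000,0.0000)
member 6 (3-4): L=4.1174, (cx,cy)=(0.3480,-0.9375)
member 7 (3-5): L=2.4912, (cx,cy)=(0.9911,-0.1333)
member 8 (4-5): L=3.6770, (cx,cy)=(0.2818,0.9595)
member 9 (4-6): L=2.3890, (cx,cy)=(1.0000,0.0000)
member 10 (5-6): L=3.7785, (cx,cy)=(0.3581,-0.9337)
solve A·x = −loads:
  F[0-1] = -2566.7231 N (compression)
  F[0-2] = +3405.5861 N (tension)
  F[1-2] = +2040.6815 N (tension)
  F[1-3] = -1662.1840 N (compression)
  F[2-3] = +240.5177 N (tension)
  F[2-4] = +702.8444 N (tension)
  F[3-4] = +463.9729 N (tension)
  F[3-5] = -1715.8481 N (compression)
  F[4-5] = -453.3322 N (compression)
  F[4-6] = +992.0509 N (tension)
  F[5-6] = -2770.5158 N (compression)
  Rx@0 = -2437.7000 N
  Ry@0 = +2377.2387 N
  Ry@6 = +2586.8113 N

240.518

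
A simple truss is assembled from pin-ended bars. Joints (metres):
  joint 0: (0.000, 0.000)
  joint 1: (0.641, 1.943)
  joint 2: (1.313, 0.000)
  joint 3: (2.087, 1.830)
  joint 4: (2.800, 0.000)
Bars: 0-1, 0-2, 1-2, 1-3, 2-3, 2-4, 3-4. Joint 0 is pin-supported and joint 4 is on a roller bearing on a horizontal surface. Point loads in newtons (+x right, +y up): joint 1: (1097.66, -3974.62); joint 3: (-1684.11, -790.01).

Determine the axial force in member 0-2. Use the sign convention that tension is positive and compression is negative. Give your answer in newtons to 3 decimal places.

602.806

N=5 nodes, M=7 members, R=3 reactions → 2N=10, M+R=10
member 0 (0-1): L=2.0460, (cx,cy)=(0.3133,0.9497)
member 1 (0-2): L=1.3130, (cx,cy)=(1.0000,0.0000)
member 2 (1-2): L=2.0559, (cx,cy)=(0.3269,-0.9451)
member 3 (1-3): L=1.4504, (cx,cy)=(0.9970,-0.0779)
member 4 (2-3): L=1.9870, (cx,cy)=(0.3895,0.9210)
member 5 (2-4): L=1.4870, (cx,cy)=(1.0000,0.0000)
member 6 (3-4): L=1.9640, (cx,cy)=(0.3630,-0.9318)
solve A·x = −loads:
  F[0-1] = -3795.9785 N (compression)
  F[0-2] = +602.8062 N (tension)
  F[1-2] = -207.7479 N (compression)
  F[1-3] = -2225.7770 N (compression)
  F[2-3] = +213.1759 N (tension)
  F[2-4] = +451.8609 N (tension)
  F[3-4] = -1244.6727 N (compression)
  Rx@0 = +586.4500 N
  Ry@0 = +3604.8749 N
  Ry@4 = +1159.7551 N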